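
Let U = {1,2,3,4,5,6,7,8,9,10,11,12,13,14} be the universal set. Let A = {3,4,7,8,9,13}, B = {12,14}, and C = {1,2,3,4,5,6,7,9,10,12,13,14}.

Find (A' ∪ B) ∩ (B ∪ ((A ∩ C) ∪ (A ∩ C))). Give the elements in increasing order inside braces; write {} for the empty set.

{12,14}

A' = {1,2,5,6,10,11,12,14}
A' ∪ B = {1,2,5,6,10,11,12,14}
A ∩ C = {3,4,7,9,13}
(A ∩ C) ∪ (A ∩ C) = {3,4,7,9,13}
B ∪ ((A ∩ C) ∪ (A ∩ C)) = {3,4,7,9,12,13,14}
(A' ∪ B) ∩ (B ∪ ((A ∩ C) ∪ (A ∩ C))) = {12,14}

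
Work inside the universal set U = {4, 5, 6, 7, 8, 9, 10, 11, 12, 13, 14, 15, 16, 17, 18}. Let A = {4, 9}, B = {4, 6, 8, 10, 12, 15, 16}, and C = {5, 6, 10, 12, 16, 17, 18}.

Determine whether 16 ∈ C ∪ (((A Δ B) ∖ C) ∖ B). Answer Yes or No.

16 ∉ A and 16 ∈ B, so 16 ∈ A Δ B
16 ∈ (A Δ B) and 16 ∈ C, so 16 ∉ (A Δ B) ∖ C
16 ∉ ((A Δ B) ∖ C) and 16 ∈ B, so 16 ∉ ((A Δ B) ∖ C) ∖ B
16 ∈ C and 16 ∉ (((A Δ B) ∖ C) ∖ B), so 16 ∈ C ∪ (((A Δ B) ∖ C) ∖ B)

Yes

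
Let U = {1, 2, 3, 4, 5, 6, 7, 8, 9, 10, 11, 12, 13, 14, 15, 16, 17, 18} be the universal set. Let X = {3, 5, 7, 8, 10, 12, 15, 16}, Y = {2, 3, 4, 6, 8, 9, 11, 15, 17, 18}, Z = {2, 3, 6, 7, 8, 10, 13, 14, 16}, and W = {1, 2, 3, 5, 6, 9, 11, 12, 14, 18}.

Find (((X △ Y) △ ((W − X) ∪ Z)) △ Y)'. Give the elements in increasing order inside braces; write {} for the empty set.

{3, 4, 7, 8, 10, 16, 17}

X △ Y = {2, 4, 5, 6, 7, 9, 10, 11, 12, 16, 17, 18}
W − X = {1, 2, 6, 9, 11, 14, 18}
(W − X) ∪ Z = {1, 2, 3, 6, 7, 8, 9, 10, 11, 13, 14, 16, 18}
(X △ Y) △ ((W − X) ∪ Z) = {1, 3, 4, 5, 8, 12, 13, 14, 17}
((X △ Y) △ ((W − X) ∪ Z)) △ Y = {1, 2, 5, 6, 9, 11, 12, 13, 14, 15, 18}
(((X △ Y) △ ((W − X) ∪ Z)) △ Y)' = {3, 4, 7, 8, 10, 16, 17}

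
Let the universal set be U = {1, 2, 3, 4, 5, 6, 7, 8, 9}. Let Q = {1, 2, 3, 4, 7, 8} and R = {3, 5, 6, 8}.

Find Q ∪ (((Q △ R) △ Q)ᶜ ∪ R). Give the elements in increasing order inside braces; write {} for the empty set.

{1, 2, 3, 4, 5, 6, 7, 8, 9}

Q △ R = {1, 2, 4, 5, 6, 7}
(Q △ R) △ Q = {3, 5, 6, 8}
((Q △ R) △ Q)ᶜ = {1, 2, 4, 7, 9}
((Q △ R) △ Q)ᶜ ∪ R = {1, 2, 3, 4, 5, 6, 7, 8, 9}
Q ∪ (((Q △ R) △ Q)ᶜ ∪ R) = {1, 2, 3, 4, 5, 6, 7, 8, 9}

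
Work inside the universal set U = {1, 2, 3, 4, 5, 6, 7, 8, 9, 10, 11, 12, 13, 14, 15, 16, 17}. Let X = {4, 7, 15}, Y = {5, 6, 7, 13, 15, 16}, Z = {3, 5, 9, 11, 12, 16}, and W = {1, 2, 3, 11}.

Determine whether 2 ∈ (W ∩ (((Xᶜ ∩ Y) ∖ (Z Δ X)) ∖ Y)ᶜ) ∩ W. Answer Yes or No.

2 ∉ X, so 2 ∈ Xᶜ
2 ∈ Xᶜ and 2 ∉ Y, so 2 ∉ Xᶜ ∩ Y
2 ∉ Z and 2 ∉ X, so 2 ∉ Z Δ X
2 ∉ (Xᶜ ∩ Y) and 2 ∉ (Z Δ X), so 2 ∉ (Xᶜ ∩ Y) ∖ (Z Δ X)
2 ∉ ((Xᶜ ∩ Y) ∖ (Z Δ X)) and 2 ∉ Y, so 2 ∉ ((Xᶜ ∩ Y) ∖ (Z Δ X)) ∖ Y
2 ∈ (((Xᶜ ∩ Y) ∖ (Z Δ X)) ∖ Y)ᶜ since 2 ∉ (((Xᶜ ∩ Y) ∖ (Z Δ X)) ∖ Y)
2 ∈ W and 2 ∈ (((Xᶜ ∩ Y) ∖ (Z Δ X)) ∖ Y)ᶜ, so 2 ∈ W ∩ (((Xᶜ ∩ Y) ∖ (Z Δ X)) ∖ Y)ᶜ
2 ∈ (W ∩ (((Xᶜ ∩ Y) ∖ (Z Δ X)) ∖ Y)ᶜ) and 2 ∈ W, so 2 ∈ (W ∩ (((Xᶜ ∩ Y) ∖ (Z Δ X)) ∖ Y)ᶜ) ∩ W

Yes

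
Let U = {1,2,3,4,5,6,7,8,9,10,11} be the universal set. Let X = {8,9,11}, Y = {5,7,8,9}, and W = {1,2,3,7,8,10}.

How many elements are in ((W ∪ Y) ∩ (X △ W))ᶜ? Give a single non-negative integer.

5

W ∪ Y = {1,2,3,5,7,8,9,10}
X △ W = {1,2,3,7,9,10,11}
(W ∪ Y) ∩ (X △ W) = {1,2,3,7,9,10}
((W ∪ Y) ∩ (X △ W))ᶜ = {4,5,6,8,11}
|((W ∪ Y) ∩ (X △ W))ᶜ| = 5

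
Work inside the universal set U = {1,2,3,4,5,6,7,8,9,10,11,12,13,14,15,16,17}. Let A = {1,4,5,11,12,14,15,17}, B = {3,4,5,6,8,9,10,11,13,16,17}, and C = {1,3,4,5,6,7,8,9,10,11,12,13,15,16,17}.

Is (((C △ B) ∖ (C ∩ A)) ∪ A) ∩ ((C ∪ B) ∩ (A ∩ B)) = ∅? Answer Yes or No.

No

C △ B = {1,7,12,15}
C ∩ A = {1,4,5,11,12,15,17}
(C △ B) ∖ (C ∩ A) = {7}
((C △ B) ∖ (C ∩ A)) ∪ A = {1,4,5,7,11,12,14,15,17}
C ∪ B = {1,3,4,5,6,7,8,9,10,11,12,13,15,16,17}
A ∩ B = {4,5,11,17}
(C ∪ B) ∩ (A ∩ B) = {4,5,11,17}
4 lies in both, so they are not disjoint.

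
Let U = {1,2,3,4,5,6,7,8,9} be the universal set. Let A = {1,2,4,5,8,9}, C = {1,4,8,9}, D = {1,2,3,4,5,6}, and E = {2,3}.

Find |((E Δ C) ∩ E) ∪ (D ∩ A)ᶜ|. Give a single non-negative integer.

E Δ C = {1,2,3,4,8,9}
(E Δ C) ∩ E = {2,3}
D ∩ A = {1,2,4,5}
(D ∩ A)ᶜ = {3,6,7,8,9}
((E Δ C) ∩ E) ∪ (D ∩ A)ᶜ = {2,3,6,7,8,9}
|((E Δ C) ∩ E) ∪ (D ∩ A)ᶜ| = 6

6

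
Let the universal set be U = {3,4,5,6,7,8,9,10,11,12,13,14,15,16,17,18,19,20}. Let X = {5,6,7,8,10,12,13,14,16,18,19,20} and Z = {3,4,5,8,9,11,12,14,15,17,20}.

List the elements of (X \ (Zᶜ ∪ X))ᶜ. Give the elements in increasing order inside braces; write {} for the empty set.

Zᶜ = {6,7,10,13,16,18,19}
Zᶜ ∪ X = {5,6,7,8,10,12,13,14,16,18,19,20}
X \ (Zᶜ ∪ X) = {}
(X \ (Zᶜ ∪ X))ᶜ = {3,4,5,6,7,8,9,10,11,12,13,14,15,16,17,18,19,20}

{3,4,5,6,7,8,9,10,11,12,13,14,15,16,17,18,19,20}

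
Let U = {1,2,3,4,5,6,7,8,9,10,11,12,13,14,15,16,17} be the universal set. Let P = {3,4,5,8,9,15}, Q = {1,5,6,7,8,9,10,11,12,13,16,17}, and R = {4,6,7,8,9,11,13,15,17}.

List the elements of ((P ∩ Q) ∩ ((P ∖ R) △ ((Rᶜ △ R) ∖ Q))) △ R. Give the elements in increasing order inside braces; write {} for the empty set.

P ∩ Q = {5,8,9}
P ∖ R = {3,5}
Rᶜ = {1,2,3,5,10,12,14,16}
Rᶜ △ R = {1,2,3,4,5,6,7,8,9,10,11,12,13,14,15,16,17}
(Rᶜ △ R) ∖ Q = {2,3,4,14,15}
(P ∖ R) △ ((Rᶜ △ R) ∖ Q) = {2,4,5,14,15}
(P ∩ Q) ∩ ((P ∖ R) △ ((Rᶜ △ R) ∖ Q)) = {5}
((P ∩ Q) ∩ ((P ∖ R) △ ((Rᶜ △ R) ∖ Q))) △ R = {4,5,6,7,8,9,11,13,15,17}

{4,5,6,7,8,9,11,13,15,17}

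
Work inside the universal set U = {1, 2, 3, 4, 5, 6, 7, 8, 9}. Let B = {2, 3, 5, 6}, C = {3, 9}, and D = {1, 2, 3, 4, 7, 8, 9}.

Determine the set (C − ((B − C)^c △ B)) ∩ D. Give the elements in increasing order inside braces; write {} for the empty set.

B − C = {2, 5, 6}
(B − C)^c = {1, 3, 4, 7, 8, 9}
(B − C)^c △ B = {1, 2, 4, 5, 6, 7, 8, 9}
C − ((B − C)^c △ B) = {3}
(C − ((B − C)^c △ B)) ∩ D = {3}

{3}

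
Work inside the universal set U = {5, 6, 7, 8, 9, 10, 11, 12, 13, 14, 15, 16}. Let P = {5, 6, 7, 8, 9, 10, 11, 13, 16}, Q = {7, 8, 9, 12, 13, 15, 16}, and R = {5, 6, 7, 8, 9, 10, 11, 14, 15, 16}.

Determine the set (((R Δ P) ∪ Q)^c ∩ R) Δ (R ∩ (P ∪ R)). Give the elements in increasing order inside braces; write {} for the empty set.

R Δ P = {13, 14, 15}
(R Δ P) ∪ Q = {7, 8, 9, 12, 13, 14, 15, 16}
((R Δ P) ∪ Q)^c = {5, 6, 10, 11}
((R Δ P) ∪ Q)^c ∩ R = {5, 6, 10, 11}
P ∪ R = {5, 6, 7, 8, 9, 10, 11, 13, 14, 15, 16}
R ∩ (P ∪ R) = {5, 6, 7, 8, 9, 10, 11, 14, 15, 16}
(((R Δ P) ∪ Q)^c ∩ R) Δ (R ∩ (P ∪ R)) = {7, 8, 9, 14, 15, 16}

{7, 8, 9, 14, 15, 16}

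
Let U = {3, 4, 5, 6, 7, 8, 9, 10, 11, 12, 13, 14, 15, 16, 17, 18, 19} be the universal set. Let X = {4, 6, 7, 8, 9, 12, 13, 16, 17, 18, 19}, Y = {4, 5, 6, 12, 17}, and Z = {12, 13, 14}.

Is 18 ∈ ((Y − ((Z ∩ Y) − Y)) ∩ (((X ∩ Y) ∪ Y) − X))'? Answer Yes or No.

18 ∉ Z and 18 ∉ Y, so 18 ∉ Z ∩ Y
18 ∉ (Z ∩ Y) and 18 ∉ Y, so 18 ∉ (Z ∩ Y) − Y
18 ∉ Y and 18 ∉ ((Z ∩ Y) − Y), so 18 ∉ Y − ((Z ∩ Y) − Y)
18 ∈ X and 18 ∉ Y, so 18 ∉ X ∩ Y
18 ∉ (X ∩ Y) and 18 ∉ Y, so 18 ∉ (X ∩ Y) ∪ Y
18 ∉ ((X ∩ Y) ∪ Y) and 18 ∈ X, so 18 ∉ ((X ∩ Y) ∪ Y) − X
18 ∉ (Y − ((Z ∩ Y) − Y)) and 18 ∉ (((X ∩ Y) ∪ Y) − X), so 18 ∉ (Y − ((Z ∩ Y) − Y)) ∩ (((X ∩ Y) ∪ Y) − X)
18 ∈ ((Y − ((Z ∩ Y) − Y)) ∩ (((X ∩ Y) ∪ Y) − X))' since 18 ∉ ((Y − ((Z ∩ Y) − Y)) ∩ (((X ∩ Y) ∪ Y) − X))

Yes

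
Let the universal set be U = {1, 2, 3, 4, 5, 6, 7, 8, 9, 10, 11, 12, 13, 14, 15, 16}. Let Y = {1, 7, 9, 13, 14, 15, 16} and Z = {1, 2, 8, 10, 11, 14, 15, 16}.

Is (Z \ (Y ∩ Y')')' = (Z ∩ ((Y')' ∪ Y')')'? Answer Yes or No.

Y' = {2, 3, 4, 5, 6, 8, 10, 11, 12}
Y ∩ Y' = {}
(Y ∩ Y')' = {1, 2, 3, 4, 5, 6, 7, 8, 9, 10, 11, 12, 13, 14, 15, 16}
Z \ (Y ∩ Y')' = {}
(Z \ (Y ∩ Y')')' = {1, 2, 3, 4, 5, 6, 7, 8, 9, 10, 11, 12, 13, 14, 15, 16}
(Y')' = {1, 7, 9, 13, 14, 15, 16}
(Y')' ∪ Y' = {1, 2, 3, 4, 5, 6, 7, 8, 9, 10, 11, 12, 13, 14, 15, 16}
((Y')' ∪ Y')' = {}
Z ∩ ((Y')' ∪ Y')' = {}
(Z ∩ ((Y')' ∪ Y')')' = {1, 2, 3, 4, 5, 6, 7, 8, 9, 10, 11, 12, 13, 14, 15, 16}
Both equal {1, 2, 3, 4, 5, 6, 7, 8, 9, 10, 11, 12, 13, 14, 15, 16}, so (Z \ (Y ∩ Y')')' = (Z ∩ ((Y')' ∪ Y')')'.

Yes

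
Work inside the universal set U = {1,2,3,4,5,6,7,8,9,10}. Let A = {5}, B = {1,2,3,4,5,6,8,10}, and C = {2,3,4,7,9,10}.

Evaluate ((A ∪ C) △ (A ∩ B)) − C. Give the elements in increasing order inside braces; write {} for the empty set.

A ∪ C = {2,3,4,5,7,9,10}
A ∩ B = {5}
(A ∪ C) △ (A ∩ B) = {2,3,4,7,9,10}
((A ∪ C) △ (A ∩ B)) − C = {}

{}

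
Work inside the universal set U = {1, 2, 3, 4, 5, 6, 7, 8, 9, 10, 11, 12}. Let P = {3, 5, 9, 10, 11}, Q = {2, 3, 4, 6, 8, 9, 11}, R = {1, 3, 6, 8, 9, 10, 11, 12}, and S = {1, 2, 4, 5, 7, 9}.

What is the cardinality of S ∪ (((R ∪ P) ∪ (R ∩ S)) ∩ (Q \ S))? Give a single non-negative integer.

R ∪ P = {1, 3, 5, 6, 8, 9, 10, 11, 12}
R ∩ S = {1, 9}
(R ∪ P) ∪ (R ∩ S) = {1, 3, 5, 6, 8, 9, 10, 11, 12}
Q \ S = {3, 6, 8, 11}
((R ∪ P) ∪ (R ∩ S)) ∩ (Q \ S) = {3, 6, 8, 11}
S ∪ (((R ∪ P) ∪ (R ∩ S)) ∩ (Q \ S)) = {1, 2, 3, 4, 5, 6, 7, 8, 9, 11}
|S ∪ (((R ∪ P) ∪ (R ∩ S)) ∩ (Q \ S))| = 10

10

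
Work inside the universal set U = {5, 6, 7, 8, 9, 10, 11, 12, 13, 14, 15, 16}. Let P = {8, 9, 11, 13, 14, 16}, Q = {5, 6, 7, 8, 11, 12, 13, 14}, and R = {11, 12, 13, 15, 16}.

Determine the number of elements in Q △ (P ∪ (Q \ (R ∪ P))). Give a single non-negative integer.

R ∪ P = {8, 9, 11, 12, 13, 14, 15, 16}
Q \ (R ∪ P) = {5, 6, 7}
P ∪ (Q \ (R ∪ P)) = {5, 6, 7, 8, 9, 11, 13, 14, 16}
Q △ (P ∪ (Q \ (R ∪ P))) = {9, 12, 16}
|Q △ (P ∪ (Q \ (R ∪ P)))| = 3

3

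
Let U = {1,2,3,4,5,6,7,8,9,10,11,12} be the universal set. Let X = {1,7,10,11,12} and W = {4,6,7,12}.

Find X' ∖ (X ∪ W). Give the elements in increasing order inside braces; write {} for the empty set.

{2,3,5,8,9}

X' = {2,3,4,5,6,8,9}
X ∪ W = {1,4,6,7,10,11,12}
X' ∖ (X ∪ W) = {2,3,5,8,9}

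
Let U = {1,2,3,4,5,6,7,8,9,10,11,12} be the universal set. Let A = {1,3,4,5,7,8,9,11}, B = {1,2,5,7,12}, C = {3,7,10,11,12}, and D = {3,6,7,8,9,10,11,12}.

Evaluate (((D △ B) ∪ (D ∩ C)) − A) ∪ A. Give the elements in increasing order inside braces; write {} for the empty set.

{1,2,3,4,5,6,7,8,9,10,11,12}

D △ B = {1,2,3,5,6,8,9,10,11}
D ∩ C = {3,7,10,11,12}
(D △ B) ∪ (D ∩ C) = {1,2,3,5,6,7,8,9,10,11,12}
((D △ B) ∪ (D ∩ C)) − A = {2,6,10,12}
(((D △ B) ∪ (D ∩ C)) − A) ∪ A = {1,2,3,4,5,6,7,8,9,10,11,12}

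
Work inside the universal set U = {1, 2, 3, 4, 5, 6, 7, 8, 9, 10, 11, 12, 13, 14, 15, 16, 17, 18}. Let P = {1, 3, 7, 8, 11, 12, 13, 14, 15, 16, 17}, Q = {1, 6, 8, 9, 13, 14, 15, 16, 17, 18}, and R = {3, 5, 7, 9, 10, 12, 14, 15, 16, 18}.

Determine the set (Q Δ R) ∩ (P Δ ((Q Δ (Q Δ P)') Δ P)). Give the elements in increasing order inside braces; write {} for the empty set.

{5, 6, 10}

Q Δ R = {1, 3, 5, 6, 7, 8, 10, 12, 13, 17}
Q Δ P = {3, 6, 7, 9, 11, 12, 18}
(Q Δ P)' = {1, 2, 4, 5, 8, 10, 13, 14, 15, 16, 17}
Q Δ (Q Δ P)' = {2, 4, 5, 6, 9, 10, 18}
(Q Δ (Q Δ P)') Δ P = {1, 2, 3, 4, 5, 6, 7, 8, 9, 10, 11, 12, 13, 14, 15, 16, 17, 18}
P Δ ((Q Δ (Q Δ P)') Δ P) = {2, 4, 5, 6, 9, 10, 18}
(Q Δ R) ∩ (P Δ ((Q Δ (Q Δ P)') Δ P)) = {5, 6, 10}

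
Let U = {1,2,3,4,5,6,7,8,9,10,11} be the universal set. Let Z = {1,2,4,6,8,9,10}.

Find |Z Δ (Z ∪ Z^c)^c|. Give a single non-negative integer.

7

Z^c = {3,5,7,11}
Z ∪ Z^c = {1,2,3,4,5,6,7,8,9,10,11}
(Z ∪ Z^c)^c = {}
Z Δ (Z ∪ Z^c)^c = {1,2,4,6,8,9,10}
|Z Δ (Z ∪ Z^c)^c| = 7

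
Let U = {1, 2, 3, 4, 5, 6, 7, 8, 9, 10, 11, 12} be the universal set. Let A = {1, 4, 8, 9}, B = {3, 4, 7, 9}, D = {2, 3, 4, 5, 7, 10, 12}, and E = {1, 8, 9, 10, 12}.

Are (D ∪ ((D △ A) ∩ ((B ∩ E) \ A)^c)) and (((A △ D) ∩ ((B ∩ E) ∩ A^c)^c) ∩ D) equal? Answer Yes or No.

No

D △ A = {1, 2, 3, 5, 7, 8, 9, 10, 12}
B ∩ E = {9}
(B ∩ E) \ A = {}
((B ∩ E) \ A)^c = {1, 2, 3, 4, 5, 6, 7, 8, 9, 10, 11, 12}
(D △ A) ∩ ((B ∩ E) \ A)^c = {1, 2, 3, 5, 7, 8, 9, 10, 12}
D ∪ ((D △ A) ∩ ((B ∩ E) \ A)^c) = {1, 2, 3, 4, 5, 7, 8, 9, 10, 12}
A △ D = {1, 2, 3, 5, 7, 8, 9, 10, 12}
A^c = {2, 3, 5, 6, 7, 10, 11, 12}
(B ∩ E) ∩ A^c = {}
((B ∩ E) ∩ A^c)^c = {1, 2, 3, 4, 5, 6, 7, 8, 9, 10, 11, 12}
(A △ D) ∩ ((B ∩ E) ∩ A^c)^c = {1, 2, 3, 5, 7, 8, 9, 10, 12}
((A △ D) ∩ ((B ∩ E) ∩ A^c)^c) ∩ D = {2, 3, 5, 7, 10, 12}
1 ∈ D ∪ ((D △ A) ∩ ((B ∩ E) \ A)^c) but 1 ∉ ((A △ D) ∩ ((B ∩ E) ∩ A^c)^c) ∩ D, so they differ.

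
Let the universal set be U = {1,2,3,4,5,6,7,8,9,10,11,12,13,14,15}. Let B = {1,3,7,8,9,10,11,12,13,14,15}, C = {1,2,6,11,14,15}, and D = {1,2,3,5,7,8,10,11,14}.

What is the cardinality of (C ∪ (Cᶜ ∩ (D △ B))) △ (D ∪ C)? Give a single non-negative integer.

7

Cᶜ = {3,4,5,7,8,9,10,12,13}
D △ B = {2,5,9,12,13,15}
Cᶜ ∩ (D △ B) = {5,9,12,13}
C ∪ (Cᶜ ∩ (D △ B)) = {1,2,5,6,9,11,12,13,14,15}
D ∪ C = {1,2,3,5,6,7,8,10,11,14,15}
(C ∪ (Cᶜ ∩ (D △ B))) △ (D ∪ C) = {3,7,8,9,10,12,13}
|(C ∪ (Cᶜ ∩ (D △ B))) △ (D ∪ C)| = 7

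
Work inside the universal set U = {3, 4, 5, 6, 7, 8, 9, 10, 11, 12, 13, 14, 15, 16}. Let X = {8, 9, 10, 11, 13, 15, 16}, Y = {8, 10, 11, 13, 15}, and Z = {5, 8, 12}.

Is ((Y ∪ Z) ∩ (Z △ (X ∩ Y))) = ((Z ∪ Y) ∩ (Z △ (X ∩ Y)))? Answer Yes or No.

Yes

Y ∪ Z = {5, 8, 10, 11, 12, 13, 15}
X ∩ Y = {8, 10, 11, 13, 15}
Z △ (X ∩ Y) = {5, 10, 11, 12, 13, 15}
(Y ∪ Z) ∩ (Z △ (X ∩ Y)) = {5, 10, 11, 12, 13, 15}
Z ∪ Y = {5, 8, 10, 11, 12, 13, 15}
(Z ∪ Y) ∩ (Z △ (X ∩ Y)) = {5, 10, 11, 12, 13, 15}
Both equal {5, 10, 11, 12, 13, 15}, so (Y ∪ Z) ∩ (Z △ (X ∩ Y)) = (Z ∪ Y) ∩ (Z △ (X ∩ Y)).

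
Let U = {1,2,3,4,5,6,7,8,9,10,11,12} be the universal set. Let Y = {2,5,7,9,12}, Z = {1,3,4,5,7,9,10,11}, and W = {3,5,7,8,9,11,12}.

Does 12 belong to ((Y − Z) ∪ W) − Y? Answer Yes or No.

No

12 ∈ Y and 12 ∉ Z, so 12 ∈ Y − Z
12 ∈ (Y − Z) and 12 ∈ W, so 12 ∈ (Y − Z) ∪ W
12 ∈ ((Y − Z) ∪ W) and 12 ∈ Y, so 12 ∉ ((Y − Z) ∪ W) − Y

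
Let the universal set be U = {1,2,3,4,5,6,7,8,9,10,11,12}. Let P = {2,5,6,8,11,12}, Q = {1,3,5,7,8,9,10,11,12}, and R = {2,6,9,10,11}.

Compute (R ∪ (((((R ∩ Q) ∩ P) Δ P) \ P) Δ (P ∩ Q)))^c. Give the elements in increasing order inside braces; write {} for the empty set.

{1,3,4,7}

R ∩ Q = {9,10,11}
(R ∩ Q) ∩ P = {11}
((R ∩ Q) ∩ P) Δ P = {2,5,6,8,12}
(((R ∩ Q) ∩ P) Δ P) \ P = {}
P ∩ Q = {5,8,11,12}
((((R ∩ Q) ∩ P) Δ P) \ P) Δ (P ∩ Q) = {5,8,11,12}
R ∪ (((((R ∩ Q) ∩ P) Δ P) \ P) Δ (P ∩ Q)) = {2,5,6,8,9,10,11,12}
(R ∪ (((((R ∩ Q) ∩ P) Δ P) \ P) Δ (P ∩ Q)))^c = {1,3,4,7}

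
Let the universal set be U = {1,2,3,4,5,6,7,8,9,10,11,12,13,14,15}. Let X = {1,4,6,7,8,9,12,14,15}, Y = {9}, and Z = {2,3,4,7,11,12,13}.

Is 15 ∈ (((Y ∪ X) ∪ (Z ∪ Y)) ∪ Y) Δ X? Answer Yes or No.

No

15 ∉ Y and 15 ∈ X, so 15 ∈ Y ∪ X
15 ∉ Z and 15 ∉ Y, so 15 ∉ Z ∪ Y
15 ∈ (Y ∪ X) and 15 ∉ (Z ∪ Y), so 15 ∈ (Y ∪ X) ∪ (Z ∪ Y)
15 ∈ ((Y ∪ X) ∪ (Z ∪ Y)) and 15 ∉ Y, so 15 ∈ ((Y ∪ X) ∪ (Z ∪ Y)) ∪ Y
15 ∈ (((Y ∪ X) ∪ (Z ∪ Y)) ∪ Y) and 15 ∈ X, so 15 ∉ (((Y ∪ X) ∪ (Z ∪ Y)) ∪ Y) Δ X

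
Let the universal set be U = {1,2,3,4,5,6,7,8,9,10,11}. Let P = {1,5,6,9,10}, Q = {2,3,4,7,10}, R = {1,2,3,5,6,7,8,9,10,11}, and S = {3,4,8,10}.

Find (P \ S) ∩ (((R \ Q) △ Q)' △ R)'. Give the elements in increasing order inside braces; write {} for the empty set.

{}

P \ S = {1,5,6,9}
R \ Q = {1,5,6,8,9,11}
(R \ Q) △ Q = {1,2,3,4,5,6,7,8,9,10,11}
((R \ Q) △ Q)' = {}
((R \ Q) △ Q)' △ R = {1,2,3,5,6,7,8,9,10,11}
(((R \ Q) △ Q)' △ R)' = {4}
(P \ S) ∩ (((R \ Q) △ Q)' △ R)' = {}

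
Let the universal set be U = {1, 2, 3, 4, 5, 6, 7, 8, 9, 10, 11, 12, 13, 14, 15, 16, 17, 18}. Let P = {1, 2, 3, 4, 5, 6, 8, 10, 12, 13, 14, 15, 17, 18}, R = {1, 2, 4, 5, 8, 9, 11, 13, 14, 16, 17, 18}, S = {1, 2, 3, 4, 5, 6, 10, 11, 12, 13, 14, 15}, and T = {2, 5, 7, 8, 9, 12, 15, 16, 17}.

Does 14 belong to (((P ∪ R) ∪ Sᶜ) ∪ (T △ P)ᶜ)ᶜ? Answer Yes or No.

No

14 ∈ P and 14 ∈ R, so 14 ∈ P ∪ R
14 ∈ S, so 14 ∉ Sᶜ
14 ∈ (P ∪ R) and 14 ∉ Sᶜ, so 14 ∈ (P ∪ R) ∪ Sᶜ
14 ∉ T and 14 ∈ P, so 14 ∈ T △ P
14 ∉ (T △ P)ᶜ since 14 ∈ (T △ P)
14 ∈ ((P ∪ R) ∪ Sᶜ) and 14 ∉ (T △ P)ᶜ, so 14 ∈ ((P ∪ R) ∪ Sᶜ) ∪ (T △ P)ᶜ
14 ∉ (((P ∪ R) ∪ Sᶜ) ∪ (T △ P)ᶜ)ᶜ since 14 ∈ (((P ∪ R) ∪ Sᶜ) ∪ (T △ P)ᶜ)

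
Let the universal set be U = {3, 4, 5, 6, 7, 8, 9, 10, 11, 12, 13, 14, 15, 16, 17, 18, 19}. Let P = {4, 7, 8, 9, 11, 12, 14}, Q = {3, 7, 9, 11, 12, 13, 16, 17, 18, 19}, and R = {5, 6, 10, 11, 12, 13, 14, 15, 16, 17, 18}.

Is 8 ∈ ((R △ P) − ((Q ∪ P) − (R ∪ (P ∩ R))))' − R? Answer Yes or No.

8 ∉ R and 8 ∈ P, so 8 ∈ R △ P
8 ∉ Q and 8 ∈ P, so 8 ∈ Q ∪ P
8 ∈ P and 8 ∉ R, so 8 ∉ P ∩ R
8 ∉ R and 8 ∉ (P ∩ R), so 8 ∉ R ∪ (P ∩ R)
8 ∈ (Q ∪ P) and 8 ∉ (R ∪ (P ∩ R)), so 8 ∈ (Q ∪ P) − (R ∪ (P ∩ R))
8 ∈ (R △ P) and 8 ∈ ((Q ∪ P) − (R ∪ (P ∩ R))), so 8 ∉ (R △ P) − ((Q ∪ P) − (R ∪ (P ∩ R)))
8 ∈ ((R △ P) − ((Q ∪ P) − (R ∪ (P ∩ R))))' since 8 ∉ ((R △ P) − ((Q ∪ P) − (R ∪ (P ∩ R))))
8 ∈ ((R △ P) − ((Q ∪ P) − (R ∪ (P ∩ R))))' and 8 ∉ R, so 8 ∈ ((R △ P) − ((Q ∪ P) − (R ∪ (P ∩ R))))' − R

Yes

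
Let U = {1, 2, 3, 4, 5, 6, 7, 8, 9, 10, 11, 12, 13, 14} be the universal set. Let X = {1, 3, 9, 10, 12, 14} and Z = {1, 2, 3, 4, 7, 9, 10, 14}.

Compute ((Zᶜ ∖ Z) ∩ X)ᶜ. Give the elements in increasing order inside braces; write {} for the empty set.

Zᶜ = {5, 6, 8, 11, 12, 13}
Zᶜ ∖ Z = {5, 6, 8, 11, 12, 13}
(Zᶜ ∖ Z) ∩ X = {12}
((Zᶜ ∖ Z) ∩ X)ᶜ = {1, 2, 3, 4, 5, 6, 7, 8, 9, 10, 11, 13, 14}

{1, 2, 3, 4, 5, 6, 7, 8, 9, 10, 11, 13, 14}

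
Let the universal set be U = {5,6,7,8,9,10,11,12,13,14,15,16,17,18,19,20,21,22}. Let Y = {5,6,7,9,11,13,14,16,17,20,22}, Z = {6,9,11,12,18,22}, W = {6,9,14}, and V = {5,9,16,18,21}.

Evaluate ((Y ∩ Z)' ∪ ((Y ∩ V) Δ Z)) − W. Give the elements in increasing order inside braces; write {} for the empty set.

Y ∩ Z = {6,9,11,22}
(Y ∩ Z)' = {5,7,8,10,12,13,14,15,16,17,18,19,20,21}
Y ∩ V = {5,9,16}
(Y ∩ V) Δ Z = {5,6,11,12,16,18,22}
(Y ∩ Z)' ∪ ((Y ∩ V) Δ Z) = {5,6,7,8,10,11,12,13,14,15,16,17,18,19,20,21,22}
((Y ∩ Z)' ∪ ((Y ∩ V) Δ Z)) − W = {5,7,8,10,11,12,13,15,16,17,18,19,20,21,22}

{5,7,8,10,11,12,13,15,16,17,18,19,20,21,22}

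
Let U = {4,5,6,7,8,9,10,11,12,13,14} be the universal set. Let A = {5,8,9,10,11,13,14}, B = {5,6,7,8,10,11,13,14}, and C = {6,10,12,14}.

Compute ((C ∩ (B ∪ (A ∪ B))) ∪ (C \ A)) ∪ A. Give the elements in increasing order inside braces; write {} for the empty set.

{5,6,8,9,10,11,12,13,14}

A ∪ B = {5,6,7,8,9,10,11,13,14}
B ∪ (A ∪ B) = {5,6,7,8,9,10,11,13,14}
C ∩ (B ∪ (A ∪ B)) = {6,10,14}
C \ A = {6,12}
(C ∩ (B ∪ (A ∪ B))) ∪ (C \ A) = {6,10,12,14}
((C ∩ (B ∪ (A ∪ B))) ∪ (C \ A)) ∪ A = {5,6,8,9,10,11,12,13,14}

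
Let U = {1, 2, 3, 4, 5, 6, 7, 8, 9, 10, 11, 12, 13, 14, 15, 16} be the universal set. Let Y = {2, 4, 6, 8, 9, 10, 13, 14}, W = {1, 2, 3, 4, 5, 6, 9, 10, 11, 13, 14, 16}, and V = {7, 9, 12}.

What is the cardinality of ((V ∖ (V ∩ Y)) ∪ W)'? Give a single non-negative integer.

V ∩ Y = {9}
V ∖ (V ∩ Y) = {7, 12}
(V ∖ (V ∩ Y)) ∪ W = {1, 2, 3, 4, 5, 6, 7, 9, 10, 11, 12, 13, 14, 16}
((V ∖ (V ∩ Y)) ∪ W)' = {8, 15}
|((V ∖ (V ∩ Y)) ∪ W)'| = 2

2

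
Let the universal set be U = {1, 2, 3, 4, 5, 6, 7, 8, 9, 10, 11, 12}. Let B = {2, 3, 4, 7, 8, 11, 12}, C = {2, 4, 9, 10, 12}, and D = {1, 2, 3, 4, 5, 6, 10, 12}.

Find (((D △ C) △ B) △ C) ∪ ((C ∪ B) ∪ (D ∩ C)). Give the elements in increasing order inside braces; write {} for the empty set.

{1, 2, 3, 4, 5, 6, 7, 8, 9, 10, 11, 12}

D △ C = {1, 3, 5, 6, 9}
(D △ C) △ B = {1, 2, 4, 5, 6, 7, 8, 9, 11, 12}
((D △ C) △ B) △ C = {1, 5, 6, 7, 8, 10, 11}
C ∪ B = {2, 3, 4, 7, 8, 9, 10, 11, 12}
D ∩ C = {2, 4, 10, 12}
(C ∪ B) ∪ (D ∩ C) = {2, 3, 4, 7, 8, 9, 10, 11, 12}
(((D △ C) △ B) △ C) ∪ ((C ∪ B) ∪ (D ∩ C)) = {1, 2, 3, 4, 5, 6, 7, 8, 9, 10, 11, 12}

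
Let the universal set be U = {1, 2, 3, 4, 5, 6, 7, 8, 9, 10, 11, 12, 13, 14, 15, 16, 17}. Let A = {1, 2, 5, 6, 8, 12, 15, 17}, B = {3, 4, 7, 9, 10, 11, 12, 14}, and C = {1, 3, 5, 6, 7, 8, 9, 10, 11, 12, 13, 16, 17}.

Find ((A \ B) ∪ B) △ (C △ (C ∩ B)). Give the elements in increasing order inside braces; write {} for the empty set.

A \ B = {1, 2, 5, 6, 8, 15, 17}
(A \ B) ∪ B = {1, 2, 3, 4, 5, 6, 7, 8, 9, 10, 11, 12, 14, 15, 17}
C ∩ B = {3, 7, 9, 10, 11, 12}
C △ (C ∩ B) = {1, 5, 6, 8, 13, 16, 17}
((A \ B) ∪ B) △ (C △ (C ∩ B)) = {2, 3, 4, 7, 9, 10, 11, 12, 13, 14, 15, 16}

{2, 3, 4, 7, 9, 10, 11, 12, 13, 14, 15, 16}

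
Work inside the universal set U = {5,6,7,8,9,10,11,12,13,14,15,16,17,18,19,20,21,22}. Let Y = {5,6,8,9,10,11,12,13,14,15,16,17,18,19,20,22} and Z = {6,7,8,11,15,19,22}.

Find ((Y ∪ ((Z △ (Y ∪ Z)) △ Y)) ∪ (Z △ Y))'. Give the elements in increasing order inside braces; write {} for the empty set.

{21}

Y ∪ Z = {5,6,7,8,9,10,11,12,13,14,15,16,17,18,19,20,22}
Z △ (Y ∪ Z) = {5,9,10,12,13,14,16,17,18,20}
(Z △ (Y ∪ Z)) △ Y = {6,8,11,15,19,22}
Y ∪ ((Z △ (Y ∪ Z)) △ Y) = {5,6,8,9,10,11,12,13,14,15,16,17,18,19,20,22}
Z △ Y = {5,7,9,10,12,13,14,16,17,18,20}
(Y ∪ ((Z △ (Y ∪ Z)) △ Y)) ∪ (Z △ Y) = {5,6,7,8,9,10,11,12,13,14,15,16,17,18,19,20,22}
((Y ∪ ((Z △ (Y ∪ Z)) △ Y)) ∪ (Z △ Y))' = {21}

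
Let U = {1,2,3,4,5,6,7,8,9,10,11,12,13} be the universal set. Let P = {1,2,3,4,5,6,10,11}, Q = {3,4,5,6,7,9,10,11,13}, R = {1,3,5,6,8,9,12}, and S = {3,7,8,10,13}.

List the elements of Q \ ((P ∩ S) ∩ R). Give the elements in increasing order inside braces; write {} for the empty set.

P ∩ S = {3,10}
(P ∩ S) ∩ R = {3}
Q \ ((P ∩ S) ∩ R) = {4,5,6,7,9,10,11,13}

{4,5,6,7,9,10,11,13}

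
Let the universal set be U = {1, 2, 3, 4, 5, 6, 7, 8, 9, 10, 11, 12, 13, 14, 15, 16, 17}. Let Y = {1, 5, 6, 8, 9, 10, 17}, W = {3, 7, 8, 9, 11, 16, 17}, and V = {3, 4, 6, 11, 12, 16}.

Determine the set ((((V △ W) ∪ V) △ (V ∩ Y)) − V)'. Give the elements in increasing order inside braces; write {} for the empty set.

{1, 2, 3, 4, 5, 6, 10, 11, 12, 13, 14, 15, 16}

V △ W = {4, 6, 7, 8, 9, 12, 17}
(V △ W) ∪ V = {3, 4, 6, 7, 8, 9, 11, 12, 16, 17}
V ∩ Y = {6}
((V △ W) ∪ V) △ (V ∩ Y) = {3, 4, 7, 8, 9, 11, 12, 16, 17}
(((V △ W) ∪ V) △ (V ∩ Y)) − V = {7, 8, 9, 17}
((((V △ W) ∪ V) △ (V ∩ Y)) − V)' = {1, 2, 3, 4, 5, 6, 10, 11, 12, 13, 14, 15, 16}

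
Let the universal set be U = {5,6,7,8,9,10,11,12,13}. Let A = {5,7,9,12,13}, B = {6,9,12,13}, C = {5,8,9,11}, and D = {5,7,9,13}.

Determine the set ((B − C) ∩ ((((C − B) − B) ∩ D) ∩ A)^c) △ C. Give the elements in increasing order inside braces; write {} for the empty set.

{5,6,8,9,11,12,13}

B − C = {6,12,13}
C − B = {5,8,11}
(C − B) − B = {5,8,11}
((C − B) − B) ∩ D = {5}
(((C − B) − B) ∩ D) ∩ A = {5}
((((C − B) − B) ∩ D) ∩ A)^c = {6,7,8,9,10,11,12,13}
(B − C) ∩ ((((C − B) − B) ∩ D) ∩ A)^c = {6,12,13}
((B − C) ∩ ((((C − B) − B) ∩ D) ∩ A)^c) △ C = {5,6,8,9,11,12,13}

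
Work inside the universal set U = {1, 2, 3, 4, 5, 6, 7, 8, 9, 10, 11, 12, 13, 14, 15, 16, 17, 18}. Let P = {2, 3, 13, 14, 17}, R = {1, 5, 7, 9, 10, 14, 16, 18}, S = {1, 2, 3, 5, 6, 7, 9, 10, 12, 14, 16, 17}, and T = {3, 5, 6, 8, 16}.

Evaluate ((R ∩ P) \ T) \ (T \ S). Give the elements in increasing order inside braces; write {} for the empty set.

R ∩ P = {14}
(R ∩ P) \ T = {14}
T \ S = {8}
((R ∩ P) \ T) \ (T \ S) = {14}

{14}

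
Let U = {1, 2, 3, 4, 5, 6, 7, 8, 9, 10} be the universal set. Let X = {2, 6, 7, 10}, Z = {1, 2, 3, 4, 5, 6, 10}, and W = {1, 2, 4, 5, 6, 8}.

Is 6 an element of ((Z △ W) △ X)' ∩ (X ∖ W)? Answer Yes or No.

No

6 ∈ Z and 6 ∈ W, so 6 ∉ Z △ W
6 ∉ (Z △ W) and 6 ∈ X, so 6 ∈ (Z △ W) △ X
6 ∉ ((Z △ W) △ X)' since 6 ∈ ((Z △ W) △ X)
6 ∈ X and 6 ∈ W, so 6 ∉ X ∖ W
6 ∉ ((Z △ W) △ X)' and 6 ∉ (X ∖ W), so 6 ∉ ((Z △ W) △ X)' ∩ (X ∖ W)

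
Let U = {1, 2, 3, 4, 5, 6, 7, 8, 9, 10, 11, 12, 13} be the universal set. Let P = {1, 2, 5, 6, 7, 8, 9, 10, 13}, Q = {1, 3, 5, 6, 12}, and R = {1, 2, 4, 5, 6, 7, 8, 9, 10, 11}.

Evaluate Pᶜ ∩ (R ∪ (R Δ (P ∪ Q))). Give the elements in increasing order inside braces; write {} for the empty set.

Pᶜ = {3, 4, 11, 12}
P ∪ Q = {1, 2, 3, 5, 6, 7, 8, 9, 10, 12, 13}
R Δ (P ∪ Q) = {3, 4, 11, 12, 13}
R ∪ (R Δ (P ∪ Q)) = {1, 2, 3, 4, 5, 6, 7, 8, 9, 10, 11, 12, 13}
Pᶜ ∩ (R ∪ (R Δ (P ∪ Q))) = {3, 4, 11, 12}

{3, 4, 11, 12}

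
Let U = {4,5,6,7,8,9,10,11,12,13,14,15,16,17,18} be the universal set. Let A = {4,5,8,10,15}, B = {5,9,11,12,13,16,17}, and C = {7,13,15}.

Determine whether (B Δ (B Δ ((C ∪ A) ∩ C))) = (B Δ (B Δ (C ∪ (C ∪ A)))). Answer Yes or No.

C ∪ A = {4,5,7,8,10,13,15}
(C ∪ A) ∩ C = {7,13,15}
B Δ ((C ∪ A) ∩ C) = {5,7,9,11,12,15,16,17}
B Δ (B Δ ((C ∪ A) ∩ C)) = {7,13,15}
C ∪ (C ∪ A) = {4,5,7,8,10,13,15}
B Δ (C ∪ (C ∪ A)) = {4,7,8,9,10,11,12,15,16,17}
B Δ (B Δ (C ∪ (C ∪ A))) = {4,5,7,8,10,13,15}
4 ∈ B Δ (B Δ (C ∪ (C ∪ A))) but 4 ∉ B Δ (B Δ ((C ∪ A) ∩ C)), so they differ.

No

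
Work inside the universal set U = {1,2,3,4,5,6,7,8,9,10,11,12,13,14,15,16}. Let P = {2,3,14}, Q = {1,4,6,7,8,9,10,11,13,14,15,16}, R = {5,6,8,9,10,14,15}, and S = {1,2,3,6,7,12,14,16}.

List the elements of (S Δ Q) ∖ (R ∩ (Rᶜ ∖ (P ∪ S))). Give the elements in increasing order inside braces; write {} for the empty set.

S Δ Q = {2,3,4,8,9,10,11,12,13,15}
Rᶜ = {1,2,3,4,7,11,12,13,16}
P ∪ S = {1,2,3,6,7,12,14,16}
Rᶜ ∖ (P ∪ S) = {4,11,13}
R ∩ (Rᶜ ∖ (P ∪ S)) = {}
(S Δ Q) ∖ (R ∩ (Rᶜ ∖ (P ∪ S))) = {2,3,4,8,9,10,11,12,13,15}

{2,3,4,8,9,10,11,12,13,15}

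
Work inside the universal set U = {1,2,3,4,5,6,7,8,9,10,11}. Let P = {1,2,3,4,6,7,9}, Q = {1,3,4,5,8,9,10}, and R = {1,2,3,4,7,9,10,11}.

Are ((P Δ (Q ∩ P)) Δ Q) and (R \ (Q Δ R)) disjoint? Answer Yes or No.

Q ∩ P = {1,3,4,9}
P Δ (Q ∩ P) = {2,6,7}
(P Δ (Q ∩ P)) Δ Q = {1,2,3,4,5,6,7,8,9,10}
Q Δ R = {2,5,7,8,11}
R \ (Q Δ R) = {1,3,4,9,10}
1 lies in both, so they are not disjoint.

No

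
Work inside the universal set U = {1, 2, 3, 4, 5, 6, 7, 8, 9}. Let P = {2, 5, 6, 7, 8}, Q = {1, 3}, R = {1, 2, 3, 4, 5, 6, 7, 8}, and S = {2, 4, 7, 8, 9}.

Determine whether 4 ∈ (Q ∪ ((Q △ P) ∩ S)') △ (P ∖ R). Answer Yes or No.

4 ∉ Q and 4 ∉ P, so 4 ∉ Q △ P
4 ∉ (Q △ P) and 4 ∈ S, so 4 ∉ (Q △ P) ∩ S
4 ∈ ((Q △ P) ∩ S)' since 4 ∉ ((Q △ P) ∩ S)
4 ∉ Q and 4 ∈ ((Q △ P) ∩ S)', so 4 ∈ Q ∪ ((Q △ P) ∩ S)'
4 ∉ P and 4 ∈ R, so 4 ∉ P ∖ R
4 ∈ (Q ∪ ((Q △ P) ∩ S)') and 4 ∉ (P ∖ R), so 4 ∈ (Q ∪ ((Q △ P) ∩ S)') △ (P ∖ R)

Yes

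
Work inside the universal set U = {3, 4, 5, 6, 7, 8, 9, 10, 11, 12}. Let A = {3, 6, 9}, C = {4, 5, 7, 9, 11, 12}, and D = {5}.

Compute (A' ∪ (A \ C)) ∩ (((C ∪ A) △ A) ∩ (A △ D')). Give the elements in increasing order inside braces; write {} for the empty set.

A' = {4, 5, 7, 8, 10, 11, 12}
A \ C = {3, 6}
A' ∪ (A \ C) = {3, 4, 5, 6, 7, 8, 10, 11, 12}
C ∪ A = {3, 4, 5, 6, 7, 9, 11, 12}
(C ∪ A) △ A = {4, 5, 7, 11, 12}
D' = {3, 4, 6, 7, 8, 9, 10, 11, 12}
A △ D' = {4, 7, 8, 10, 11, 12}
((C ∪ A) △ A) ∩ (A △ D') = {4, 7, 11, 12}
(A' ∪ (A \ C)) ∩ (((C ∪ A) △ A) ∩ (A △ D')) = {4, 7, 11, 12}

{4, 7, 11, 12}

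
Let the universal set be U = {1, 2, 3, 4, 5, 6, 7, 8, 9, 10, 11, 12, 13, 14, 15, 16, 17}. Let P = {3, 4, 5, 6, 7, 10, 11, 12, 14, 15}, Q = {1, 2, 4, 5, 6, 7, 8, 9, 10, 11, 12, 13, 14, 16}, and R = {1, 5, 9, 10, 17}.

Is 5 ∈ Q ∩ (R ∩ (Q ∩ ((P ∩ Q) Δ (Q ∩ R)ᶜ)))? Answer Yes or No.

5 ∈ P and 5 ∈ Q, so 5 ∈ P ∩ Q
5 ∈ Q and 5 ∈ R, so 5 ∈ Q ∩ R
5 ∉ (Q ∩ R)ᶜ since 5 ∈ (Q ∩ R)
5 ∈ (P ∩ Q) and 5 ∉ (Q ∩ R)ᶜ, so 5 ∈ (P ∩ Q) Δ (Q ∩ R)ᶜ
5 ∈ Q and 5 ∈ ((P ∩ Q) Δ (Q ∩ R)ᶜ), so 5 ∈ Q ∩ ((P ∩ Q) Δ (Q ∩ R)ᶜ)
5 ∈ R and 5 ∈ (Q ∩ ((P ∩ Q) Δ (Q ∩ R)ᶜ)), so 5 ∈ R ∩ (Q ∩ ((P ∩ Q) Δ (Q ∩ R)ᶜ))
5 ∈ Q and 5 ∈ (R ∩ (Q ∩ ((P ∩ Q) Δ (Q ∩ R)ᶜ))), so 5 ∈ Q ∩ (R ∩ (Q ∩ ((P ∩ Q) Δ (Q ∩ R)ᶜ)))

Yes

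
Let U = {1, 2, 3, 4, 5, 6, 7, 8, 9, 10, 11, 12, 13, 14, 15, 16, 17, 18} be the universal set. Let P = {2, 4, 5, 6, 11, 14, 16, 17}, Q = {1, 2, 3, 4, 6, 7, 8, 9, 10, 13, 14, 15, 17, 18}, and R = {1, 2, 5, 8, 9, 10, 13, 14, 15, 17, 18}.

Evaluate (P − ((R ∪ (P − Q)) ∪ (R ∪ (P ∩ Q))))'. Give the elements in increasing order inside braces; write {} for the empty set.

P − Q = {5, 11, 16}
R ∪ (P − Q) = {1, 2, 5, 8, 9, 10, 11, 13, 14, 15, 16, 17, 18}
P ∩ Q = {2, 4, 6, 14, 17}
R ∪ (P ∩ Q) = {1, 2, 4, 5, 6, 8, 9, 10, 13, 14, 15, 17, 18}
(R ∪ (P − Q)) ∪ (R ∪ (P ∩ Q)) = {1, 2, 4, 5, 6, 8, 9, 10, 11, 13, 14, 15, 16, 17, 18}
P − ((R ∪ (P − Q)) ∪ (R ∪ (P ∩ Q))) = {}
(P − ((R ∪ (P − Q)) ∪ (R ∪ (P ∩ Q))))' = {1, 2, 3, 4, 5, 6, 7, 8, 9, 10, 11, 12, 13, 14, 15, 16, 17, 18}

{1, 2, 3, 4, 5, 6, 7, 8, 9, 10, 11, 12, 13, 14, 15, 16, 17, 18}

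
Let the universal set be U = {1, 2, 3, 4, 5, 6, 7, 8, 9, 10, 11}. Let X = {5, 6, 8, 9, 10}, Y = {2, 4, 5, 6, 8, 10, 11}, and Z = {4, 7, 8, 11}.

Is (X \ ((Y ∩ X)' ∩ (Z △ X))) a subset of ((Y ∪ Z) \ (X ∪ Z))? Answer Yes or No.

No

Y ∩ X = {5, 6, 8, 10}
(Y ∩ X)' = {1, 2, 3, 4, 7, 9, 11}
Z △ X = {4, 5, 6, 7, 9, 10, 11}
(Y ∩ X)' ∩ (Z △ X) = {4, 7, 9, 11}
X \ ((Y ∩ X)' ∩ (Z △ X)) = {5, 6, 8, 10}
Y ∪ Z = {2, 4, 5, 6, 7, 8, 10, 11}
X ∪ Z = {4, 5, 6, 7, 8, 9, 10, 11}
(Y ∪ Z) \ (X ∪ Z) = {2}
5 ∈ X \ ((Y ∩ X)' ∩ (Z △ X)) but 5 ∉ (Y ∪ Z) \ (X ∪ Z), so the inclusion fails.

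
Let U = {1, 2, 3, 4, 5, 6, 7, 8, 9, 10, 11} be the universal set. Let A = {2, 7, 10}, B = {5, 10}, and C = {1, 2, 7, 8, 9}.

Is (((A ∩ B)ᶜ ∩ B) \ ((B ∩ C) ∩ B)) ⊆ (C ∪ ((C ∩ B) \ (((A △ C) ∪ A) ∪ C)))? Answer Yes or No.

No

A ∩ B = {10}
(A ∩ B)ᶜ = {1, 2, 3, 4, 5, 6, 7, 8, 9, 11}
(A ∩ B)ᶜ ∩ B = {5}
B ∩ C = {}
(B ∩ C) ∩ B = {}
((A ∩ B)ᶜ ∩ B) \ ((B ∩ C) ∩ B) = {5}
C ∩ B = {}
A △ C = {1, 8, 9, 10}
(A △ C) ∪ A = {1, 2, 7, 8, 9, 10}
((A △ C) ∪ A) ∪ C = {1, 2, 7, 8, 9, 10}
(C ∩ B) \ (((A △ C) ∪ A) ∪ C) = {}
C ∪ ((C ∩ B) \ (((A △ C) ∪ A) ∪ C)) = {1, 2, 7, 8, 9}
5 ∈ ((A ∩ B)ᶜ ∩ B) \ ((B ∩ C) ∩ B) but 5 ∉ C ∪ ((C ∩ B) \ (((A △ C) ∪ A) ∪ C)), so the inclusion fails.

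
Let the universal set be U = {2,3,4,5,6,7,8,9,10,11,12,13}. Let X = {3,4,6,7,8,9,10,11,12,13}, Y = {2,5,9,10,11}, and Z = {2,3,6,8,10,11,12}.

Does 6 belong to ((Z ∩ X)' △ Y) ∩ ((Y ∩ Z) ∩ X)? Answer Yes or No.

No

6 ∈ Z and 6 ∈ X, so 6 ∈ Z ∩ X
6 ∉ (Z ∩ X)' since 6 ∈ (Z ∩ X)
6 ∉ (Z ∩ X)' and 6 ∉ Y, so 6 ∉ (Z ∩ X)' △ Y
6 ∉ Y and 6 ∈ Z, so 6 ∉ Y ∩ Z
6 ∉ (Y ∩ Z) and 6 ∈ X, so 6 ∉ (Y ∩ Z) ∩ X
6 ∉ ((Z ∩ X)' △ Y) and 6 ∉ ((Y ∩ Z) ∩ X), so 6 ∉ ((Z ∩ X)' △ Y) ∩ ((Y ∩ Z) ∩ X)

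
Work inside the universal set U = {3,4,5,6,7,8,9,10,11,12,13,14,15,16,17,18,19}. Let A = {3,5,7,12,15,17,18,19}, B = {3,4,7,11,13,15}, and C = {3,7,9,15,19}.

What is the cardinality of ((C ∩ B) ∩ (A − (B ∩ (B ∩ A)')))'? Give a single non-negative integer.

C ∩ B = {3,7,15}
B ∩ A = {3,7,15}
(B ∩ A)' = {4,5,6,8,9,10,11,12,13,14,16,17,18,19}
B ∩ (B ∩ A)' = {4,11,13}
A − (B ∩ (B ∩ A)') = {3,5,7,12,15,17,18,19}
(C ∩ B) ∩ (A − (B ∩ (B ∩ A)')) = {3,7,15}
((C ∩ B) ∩ (A − (B ∩ (B ∩ A)')))' = {4,5,6,8,9,10,11,12,13,14,16,17,18,19}
|((C ∩ B) ∩ (A − (B ∩ (B ∩ A)')))'| = 14

14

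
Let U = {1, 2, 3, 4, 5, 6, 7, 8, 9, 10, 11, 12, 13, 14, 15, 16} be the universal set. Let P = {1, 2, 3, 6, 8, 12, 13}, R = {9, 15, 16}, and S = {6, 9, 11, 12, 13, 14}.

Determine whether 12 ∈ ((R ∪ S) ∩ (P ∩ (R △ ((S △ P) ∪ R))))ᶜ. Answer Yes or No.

12 ∉ R and 12 ∈ S, so 12 ∈ R ∪ S
12 ∈ S and 12 ∈ P, so 12 ∉ S △ P
12 ∉ (S △ P) and 12 ∉ R, so 12 ∉ (S △ P) ∪ R
12 ∉ R and 12 ∉ ((S △ P) ∪ R), so 12 ∉ R △ ((S △ P) ∪ R)
12 ∈ P and 12 ∉ (R △ ((S △ P) ∪ R)), so 12 ∉ P ∩ (R △ ((S △ P) ∪ R))
12 ∈ (R ∪ S) and 12 ∉ (P ∩ (R △ ((S △ P) ∪ R))), so 12 ∉ (R ∪ S) ∩ (P ∩ (R △ ((S △ P) ∪ R)))
12 ∈ ((R ∪ S) ∩ (P ∩ (R △ ((S △ P) ∪ R))))ᶜ since 12 ∉ ((R ∪ S) ∩ (P ∩ (R △ ((S △ P) ∪ R))))

Yes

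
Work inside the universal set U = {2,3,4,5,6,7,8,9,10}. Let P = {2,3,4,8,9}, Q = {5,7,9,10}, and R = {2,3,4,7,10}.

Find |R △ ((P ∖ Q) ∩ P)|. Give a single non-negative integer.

P ∖ Q = {2,3,4,8}
(P ∖ Q) ∩ P = {2,3,4,8}
R △ ((P ∖ Q) ∩ P) = {7,8,10}
|R △ ((P ∖ Q) ∩ P)| = 3

3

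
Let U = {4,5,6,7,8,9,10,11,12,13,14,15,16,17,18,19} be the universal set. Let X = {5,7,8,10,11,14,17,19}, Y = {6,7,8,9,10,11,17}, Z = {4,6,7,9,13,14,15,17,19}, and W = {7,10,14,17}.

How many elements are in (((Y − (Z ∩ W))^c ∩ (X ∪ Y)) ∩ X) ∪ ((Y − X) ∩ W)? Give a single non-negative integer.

Z ∩ W = {7,14,17}
Y − (Z ∩ W) = {6,8,9,10,11}
(Y − (Z ∩ W))^c = {4,5,7,12,13,14,15,16,17,18,19}
X ∪ Y = {5,6,7,8,9,10,11,14,17,19}
(Y − (Z ∩ W))^c ∩ (X ∪ Y) = {5,7,14,17,19}
((Y − (Z ∩ W))^c ∩ (X ∪ Y)) ∩ X = {5,7,14,17,19}
Y − X = {6,9}
(Y − X) ∩ W = {}
(((Y − (Z ∩ W))^c ∩ (X ∪ Y)) ∩ X) ∪ ((Y − X) ∩ W) = {5,7,14,17,19}
|(((Y − (Z ∩ W))^c ∩ (X ∪ Y)) ∩ X) ∪ ((Y − X) ∩ W)| = 5

5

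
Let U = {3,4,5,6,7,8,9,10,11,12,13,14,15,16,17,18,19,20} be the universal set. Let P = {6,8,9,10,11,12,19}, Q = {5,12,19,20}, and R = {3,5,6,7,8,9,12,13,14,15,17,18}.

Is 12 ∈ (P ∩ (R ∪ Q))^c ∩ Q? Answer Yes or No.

No

12 ∈ R and 12 ∈ Q, so 12 ∈ R ∪ Q
12 ∈ P and 12 ∈ (R ∪ Q), so 12 ∈ P ∩ (R ∪ Q)
12 ∉ (P ∩ (R ∪ Q))^c since 12 ∈ (P ∩ (R ∪ Q))
12 ∉ (P ∩ (R ∪ Q))^c and 12 ∈ Q, so 12 ∉ (P ∩ (R ∪ Q))^c ∩ Q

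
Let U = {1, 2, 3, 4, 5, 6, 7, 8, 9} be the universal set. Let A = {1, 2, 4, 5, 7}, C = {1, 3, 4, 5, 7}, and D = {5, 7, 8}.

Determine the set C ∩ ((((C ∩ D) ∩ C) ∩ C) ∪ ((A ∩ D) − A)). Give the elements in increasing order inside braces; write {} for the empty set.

{5, 7}

C ∩ D = {5, 7}
(C ∩ D) ∩ C = {5, 7}
((C ∩ D) ∩ C) ∩ C = {5, 7}
A ∩ D = {5, 7}
(A ∩ D) − A = {}
(((C ∩ D) ∩ C) ∩ C) ∪ ((A ∩ D) − A) = {5, 7}
C ∩ ((((C ∩ D) ∩ C) ∩ C) ∪ ((A ∩ D) − A)) = {5, 7}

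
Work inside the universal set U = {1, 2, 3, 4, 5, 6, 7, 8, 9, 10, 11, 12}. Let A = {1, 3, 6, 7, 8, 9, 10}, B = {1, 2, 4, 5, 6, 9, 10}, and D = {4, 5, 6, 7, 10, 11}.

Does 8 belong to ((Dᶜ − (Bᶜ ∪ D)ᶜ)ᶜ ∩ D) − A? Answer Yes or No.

8 ∉ D, so 8 ∈ Dᶜ
8 ∉ B, so 8 ∈ Bᶜ
8 ∈ Bᶜ and 8 ∉ D, so 8 ∈ Bᶜ ∪ D
8 ∉ (Bᶜ ∪ D)ᶜ since 8 ∈ (Bᶜ ∪ D)
8 ∈ Dᶜ and 8 ∉ (Bᶜ ∪ D)ᶜ, so 8 ∈ Dᶜ − (Bᶜ ∪ D)ᶜ
8 ∉ (Dᶜ − (Bᶜ ∪ D)ᶜ)ᶜ since 8 ∈ (Dᶜ − (Bᶜ ∪ D)ᶜ)
8 ∉ (Dᶜ − (Bᶜ ∪ D)ᶜ)ᶜ and 8 ∉ D, so 8 ∉ (Dᶜ − (Bᶜ ∪ D)ᶜ)ᶜ ∩ D
8 ∉ ((Dᶜ − (Bᶜ ∪ D)ᶜ)ᶜ ∩ D) and 8 ∈ A, so 8 ∉ ((Dᶜ − (Bᶜ ∪ D)ᶜ)ᶜ ∩ D) − A

No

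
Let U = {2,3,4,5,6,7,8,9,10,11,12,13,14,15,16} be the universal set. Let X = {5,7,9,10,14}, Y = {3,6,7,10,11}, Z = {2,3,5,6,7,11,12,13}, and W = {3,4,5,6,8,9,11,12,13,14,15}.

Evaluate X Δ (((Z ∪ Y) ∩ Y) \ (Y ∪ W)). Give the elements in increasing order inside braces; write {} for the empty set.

{5,7,9,10,14}

Z ∪ Y = {2,3,5,6,7,10,11,12,13}
(Z ∪ Y) ∩ Y = {3,6,7,10,11}
Y ∪ W = {3,4,5,6,7,8,9,10,11,12,13,14,15}
((Z ∪ Y) ∩ Y) \ (Y ∪ W) = {}
X Δ (((Z ∪ Y) ∩ Y) \ (Y ∪ W)) = {5,7,9,10,14}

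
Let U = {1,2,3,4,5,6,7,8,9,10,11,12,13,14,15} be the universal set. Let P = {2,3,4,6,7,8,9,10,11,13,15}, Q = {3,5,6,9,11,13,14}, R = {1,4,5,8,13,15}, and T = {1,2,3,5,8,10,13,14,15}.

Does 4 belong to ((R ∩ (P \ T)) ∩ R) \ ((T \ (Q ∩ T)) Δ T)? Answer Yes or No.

Yes

4 ∈ P and 4 ∉ T, so 4 ∈ P \ T
4 ∈ R and 4 ∈ (P \ T), so 4 ∈ R ∩ (P \ T)
4 ∈ (R ∩ (P \ T)) and 4 ∈ R, so 4 ∈ (R ∩ (P \ T)) ∩ R
4 ∉ Q and 4 ∉ T, so 4 ∉ Q ∩ T
4 ∉ T and 4 ∉ (Q ∩ T), so 4 ∉ T \ (Q ∩ T)
4 ∉ (T \ (Q ∩ T)) and 4 ∉ T, so 4 ∉ (T \ (Q ∩ T)) Δ T
4 ∈ ((R ∩ (P \ T)) ∩ R) and 4 ∉ ((T \ (Q ∩ T)) Δ T), so 4 ∈ ((R ∩ (P \ T)) ∩ R) \ ((T \ (Q ∩ T)) Δ T)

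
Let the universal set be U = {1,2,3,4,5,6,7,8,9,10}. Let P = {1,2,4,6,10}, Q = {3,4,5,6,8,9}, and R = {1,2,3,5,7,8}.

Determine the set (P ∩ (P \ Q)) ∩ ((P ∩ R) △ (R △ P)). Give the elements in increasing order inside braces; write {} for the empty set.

{1,2,10}

P \ Q = {1,2,10}
P ∩ (P \ Q) = {1,2,10}
P ∩ R = {1,2}
R △ P = {3,4,5,6,7,8,10}
(P ∩ R) △ (R △ P) = {1,2,3,4,5,6,7,8,10}
(P ∩ (P \ Q)) ∩ ((P ∩ R) △ (R △ P)) = {1,2,10}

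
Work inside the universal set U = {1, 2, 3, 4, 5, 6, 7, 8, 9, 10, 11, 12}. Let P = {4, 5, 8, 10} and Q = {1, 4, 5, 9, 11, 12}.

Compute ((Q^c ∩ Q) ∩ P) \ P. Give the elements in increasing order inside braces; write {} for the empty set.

{}

Q^c = {2, 3, 6, 7, 8, 10}
Q^c ∩ Q = {}
(Q^c ∩ Q) ∩ P = {}
((Q^c ∩ Q) ∩ P) \ P = {}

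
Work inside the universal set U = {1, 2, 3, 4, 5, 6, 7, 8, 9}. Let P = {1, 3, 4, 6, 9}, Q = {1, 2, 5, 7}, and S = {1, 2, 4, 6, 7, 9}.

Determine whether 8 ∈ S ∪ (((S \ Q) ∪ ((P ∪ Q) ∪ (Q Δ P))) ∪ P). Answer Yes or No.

No

8 ∉ S and 8 ∉ Q, so 8 ∉ S \ Q
8 ∉ P and 8 ∉ Q, so 8 ∉ P ∪ Q
8 ∉ Q and 8 ∉ P, so 8 ∉ Q Δ P
8 ∉ (P ∪ Q) and 8 ∉ (Q Δ P), so 8 ∉ (P ∪ Q) ∪ (Q Δ P)
8 ∉ (S \ Q) and 8 ∉ ((P ∪ Q) ∪ (Q Δ P)), so 8 ∉ (S \ Q) ∪ ((P ∪ Q) ∪ (Q Δ P))
8 ∉ ((S \ Q) ∪ ((P ∪ Q) ∪ (Q Δ P))) and 8 ∉ P, so 8 ∉ ((S \ Q) ∪ ((P ∪ Q) ∪ (Q Δ P))) ∪ P
8 ∉ S and 8 ∉ (((S \ Q) ∪ ((P ∪ Q) ∪ (Q Δ P))) ∪ P), so 8 ∉ S ∪ (((S \ Q) ∪ ((P ∪ Q) ∪ (Q Δ P))) ∪ P)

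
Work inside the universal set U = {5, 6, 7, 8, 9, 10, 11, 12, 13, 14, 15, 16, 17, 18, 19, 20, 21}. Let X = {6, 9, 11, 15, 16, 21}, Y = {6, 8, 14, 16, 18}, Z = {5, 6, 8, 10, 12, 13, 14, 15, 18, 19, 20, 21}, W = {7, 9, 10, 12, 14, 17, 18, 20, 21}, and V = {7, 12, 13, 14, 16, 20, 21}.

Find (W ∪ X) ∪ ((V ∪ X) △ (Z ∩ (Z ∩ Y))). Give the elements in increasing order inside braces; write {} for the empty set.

{6, 7, 8, 9, 10, 11, 12, 13, 14, 15, 16, 17, 18, 20, 21}

W ∪ X = {6, 7, 9, 10, 11, 12, 14, 15, 16, 17, 18, 20, 21}
V ∪ X = {6, 7, 9, 11, 12, 13, 14, 15, 16, 20, 21}
Z ∩ Y = {6, 8, 14, 18}
Z ∩ (Z ∩ Y) = {6, 8, 14, 18}
(V ∪ X) △ (Z ∩ (Z ∩ Y)) = {7, 8, 9, 11, 12, 13, 15, 16, 18, 20, 21}
(W ∪ X) ∪ ((V ∪ X) △ (Z ∩ (Z ∩ Y))) = {6, 7, 8, 9, 10, 11, 12, 13, 14, 15, 16, 17, 18, 20, 21}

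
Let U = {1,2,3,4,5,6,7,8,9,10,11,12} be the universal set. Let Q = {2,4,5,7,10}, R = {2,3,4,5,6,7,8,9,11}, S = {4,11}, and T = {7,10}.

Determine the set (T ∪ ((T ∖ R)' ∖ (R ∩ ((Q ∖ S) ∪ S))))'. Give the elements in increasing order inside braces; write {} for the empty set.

{2,4,5,11}

T ∖ R = {10}
(T ∖ R)' = {1,2,3,4,5,6,7,8,9,11,12}
Q ∖ S = {2,5,7,10}
(Q ∖ S) ∪ S = {2,4,5,7,10,11}
R ∩ ((Q ∖ S) ∪ S) = {2,4,5,7,11}
(T ∖ R)' ∖ (R ∩ ((Q ∖ S) ∪ S)) = {1,3,6,8,9,12}
T ∪ ((T ∖ R)' ∖ (R ∩ ((Q ∖ S) ∪ S))) = {1,3,6,7,8,9,10,12}
(T ∪ ((T ∖ R)' ∖ (R ∩ ((Q ∖ S) ∪ S))))' = {2,4,5,11}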